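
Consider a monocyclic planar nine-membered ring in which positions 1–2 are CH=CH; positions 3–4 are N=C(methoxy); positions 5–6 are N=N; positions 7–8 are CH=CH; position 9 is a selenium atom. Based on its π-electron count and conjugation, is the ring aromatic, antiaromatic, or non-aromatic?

Every ring atom contributes a p orbital perpendicular to the ring (each doubly-bonded ring atom is sp² with one p-orbital electron; each =N– nitrogen is pyridine-type (lone pair in the sp² plane, one electron in the p orbital); the selenium donates one lone pair from its p orbital), so the π system is cyclic and fully conjugated.
Adding the contributions, 4 × 2 = 8 from the double-bond units + 2 from the Se atom = 10.
10 = 4(2) + 2, which satisfies Hückel's 4n+2 rule.

Aromatic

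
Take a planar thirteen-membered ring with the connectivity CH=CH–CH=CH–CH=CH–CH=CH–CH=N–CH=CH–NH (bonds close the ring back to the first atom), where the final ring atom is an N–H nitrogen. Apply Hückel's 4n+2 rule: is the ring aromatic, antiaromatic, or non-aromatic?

Aromatic

Check conjugation: the double-bond atoms are sp², each contributing one p electron; each sp² =N– keeps its lone pair in-plane and puts one electron into the π system; the pyrrole-type nitrogen donates its lone pair from the p orbital — every position has a p orbital, so the cyclic π system is continuous.
π-electron count: 6 × 2 = 12 from the double-bond units + 2 from the NH atom = 14.
With 14 π electrons (n = 3), the Hückel 4n+2 condition holds.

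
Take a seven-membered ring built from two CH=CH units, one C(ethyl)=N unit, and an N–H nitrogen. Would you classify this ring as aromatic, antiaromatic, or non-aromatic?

Antiaromatic

All ring atoms are sp² and supply a p orbital to the ring (the double-bond atoms are sp², each contributing one p electron; each =N– nitrogen is pyridine-type (lone pair in the sp² plane, one electron in the p orbital); the pyrrole-type nitrogen donates its lone pair from the p orbital); the conjugation is uninterrupted.
Tallying contributions gives 3 × 2 = 6 from the double-bond units + 2 from the NH atom = 8.
8 is a 4n count (n = 2), so the planar conjugated ring is antiaromatic.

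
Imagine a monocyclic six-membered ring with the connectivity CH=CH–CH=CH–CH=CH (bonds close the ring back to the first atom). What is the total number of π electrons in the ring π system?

6

Every ring atom contributes a p orbital perpendicular to the ring (each doubly-bonded ring atom is sp² with one p-orbital electron), so the π system is cyclic and fully conjugated.
Counting π electrons: 3 × 2 = 6 from the 3 double-bond units.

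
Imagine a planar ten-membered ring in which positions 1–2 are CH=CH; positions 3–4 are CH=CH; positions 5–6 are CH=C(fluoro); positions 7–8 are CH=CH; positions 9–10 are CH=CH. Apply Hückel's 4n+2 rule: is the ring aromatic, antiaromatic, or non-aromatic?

Aromatic

Check conjugation: the double-bond atoms are sp², each contributing one p electron — every position has a p orbital, so the cyclic π system is continuous.
π-electron count: 5 × 2 = 10 from the 5 double-bond units.
That gives a 4n+2 count (10, n = 2).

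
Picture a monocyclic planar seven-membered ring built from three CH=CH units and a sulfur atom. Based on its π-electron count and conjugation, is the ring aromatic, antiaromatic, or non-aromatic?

The p orbitals form a continuous loop: the double-bond atoms are sp², each contributing one p electron; the sulfur donates one lone pair from its p orbital. The ring is fully conjugated.
π-electron count: 3 × 2 = 6 from the double-bond units + 2 from the S atom = 8.
8 = 4(2); a planar, fully conjugated 4n system is antiaromatic.

Antiaromatic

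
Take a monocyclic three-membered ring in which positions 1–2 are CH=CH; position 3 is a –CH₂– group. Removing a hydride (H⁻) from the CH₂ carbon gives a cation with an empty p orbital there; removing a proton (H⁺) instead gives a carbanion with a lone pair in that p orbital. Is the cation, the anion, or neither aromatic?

The cation

In both ions every ring atom is sp² and contributes a p orbital, so both rings are fully conjugated.
Cation: 1 × 2 + 0 = 2 π electrons → 4(0)+2, aromatic.
Anion: 1 × 2 + 2 = 4 π electrons → 4(1), antiaromatic.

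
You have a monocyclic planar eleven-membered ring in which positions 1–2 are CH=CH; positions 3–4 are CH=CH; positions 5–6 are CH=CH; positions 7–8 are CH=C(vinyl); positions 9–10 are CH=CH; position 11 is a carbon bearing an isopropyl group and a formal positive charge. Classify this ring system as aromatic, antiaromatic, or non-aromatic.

Check conjugation: each doubly-bonded ring atom is sp² with one p-orbital electron; the carbocation has an empty p orbital — every position has a p orbital, so the cyclic π system is continuous.
π-electron count: 5 × 2 = 10 from the double-bond units + 0 from the C(isopropyl)(+) atom = 10.
10 = 4(2) + 2, which satisfies Hückel's 4n+2 rule.

Aromatic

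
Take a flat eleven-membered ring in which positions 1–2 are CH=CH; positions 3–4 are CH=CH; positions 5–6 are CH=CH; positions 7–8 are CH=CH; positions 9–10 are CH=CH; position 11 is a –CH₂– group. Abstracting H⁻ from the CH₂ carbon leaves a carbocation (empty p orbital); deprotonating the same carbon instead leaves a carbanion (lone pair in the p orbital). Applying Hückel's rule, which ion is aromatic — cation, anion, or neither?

Once that carbon is sp², every ring atom has a p orbital and both ions are fully conjugated.
Cation: 5 × 2 + 0 = 10 π electrons → 4(2)+2, aromatic.
Anion: 5 × 2 + 2 = 12 π electrons → 4(3), antiaromatic.

The cation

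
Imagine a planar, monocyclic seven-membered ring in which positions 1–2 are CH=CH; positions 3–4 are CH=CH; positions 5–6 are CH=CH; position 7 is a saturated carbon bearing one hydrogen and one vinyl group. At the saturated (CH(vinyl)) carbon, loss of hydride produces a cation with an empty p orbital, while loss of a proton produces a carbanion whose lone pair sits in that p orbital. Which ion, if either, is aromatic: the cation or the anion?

In either ion the ring is fully conjugated: every atom, including the new sp² carbon, supplies a p orbital.
Cation: 3 × 2 + 0 = 6 π electrons → 4(1)+2, aromatic.
Anion: 3 × 2 + 2 = 8 π electrons → 4(2), antiaromatic.

The cation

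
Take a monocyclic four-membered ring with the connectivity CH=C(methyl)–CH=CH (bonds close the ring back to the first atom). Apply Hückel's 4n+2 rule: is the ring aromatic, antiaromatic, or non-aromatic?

Antiaromatic

Every ring atom contributes a p orbital perpendicular to the ring (the double-bond atoms are sp², each contributing one p electron), so the π system is cyclic and fully conjugated.
Adding the contributions, 2 × 2 = 4 from the 2 double-bond units.
4 is a 4n count (n = 1), so the planar conjugated ring is antiaromatic.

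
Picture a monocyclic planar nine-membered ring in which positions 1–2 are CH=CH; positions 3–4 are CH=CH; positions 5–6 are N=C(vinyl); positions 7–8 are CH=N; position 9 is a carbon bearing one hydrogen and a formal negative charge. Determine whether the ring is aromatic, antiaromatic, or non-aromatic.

Every ring atom contributes a p orbital perpendicular to the ring (the double-bond atoms are sp², each contributing one p electron; the doubly-bonded nitrogens are pyridine-type — their lone pairs lie in the ring plane, leaving one electron in the p orbital; the carbanion's lone pair occupies the p orbital), so the π system is cyclic and fully conjugated.
Counting π electrons: 4 × 2 = 8 from the double-bond units + 2 from the CH(-) atom = 10.
Since 10 = 4·2 + 2, the ring meets the 4n+2 criterion.

Aromatic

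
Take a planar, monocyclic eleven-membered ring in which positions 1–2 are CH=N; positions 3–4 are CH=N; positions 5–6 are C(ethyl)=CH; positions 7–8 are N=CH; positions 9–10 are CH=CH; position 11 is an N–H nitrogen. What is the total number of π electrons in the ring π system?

12

The p orbitals form a continuous loop: each doubly-bonded ring atom is sp² with one p-orbital electron; each =N– nitrogen is pyridine-type (lone pair in the sp² plane, one electron in the p orbital); the pyrrole-type nitrogen donates its lone pair from the p orbital. The ring is fully conjugated.
Adding the contributions, 5 × 2 = 10 from the double-bond units + 2 from the NH atom = 12.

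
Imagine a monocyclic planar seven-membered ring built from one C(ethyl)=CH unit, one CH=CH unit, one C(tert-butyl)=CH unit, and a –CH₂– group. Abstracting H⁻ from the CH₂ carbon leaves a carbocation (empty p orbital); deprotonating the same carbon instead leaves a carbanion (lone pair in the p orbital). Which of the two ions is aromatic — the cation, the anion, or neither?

Both ions have a continuous loop of p orbitals — each ring atom is sp².
Cation: 3 × 2 + 0 = 6 π electrons → 4(1)+2, aromatic.
Anion: 3 × 2 + 2 = 8 π electrons → 4(2), antiaromatic.

The cation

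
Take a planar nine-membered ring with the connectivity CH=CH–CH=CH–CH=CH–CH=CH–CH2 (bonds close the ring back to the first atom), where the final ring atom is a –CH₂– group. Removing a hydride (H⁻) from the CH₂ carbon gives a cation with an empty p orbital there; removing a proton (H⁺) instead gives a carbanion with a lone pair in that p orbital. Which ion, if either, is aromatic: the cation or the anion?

The anion

Once that carbon is sp², every ring atom has a p orbital and both ions are fully conjugated.
Cation: 4 × 2 + 0 = 8 π electrons → 4(2), antiaromatic.
Anion: 4 × 2 + 2 = 10 π electrons → 4(2)+2, aromatic.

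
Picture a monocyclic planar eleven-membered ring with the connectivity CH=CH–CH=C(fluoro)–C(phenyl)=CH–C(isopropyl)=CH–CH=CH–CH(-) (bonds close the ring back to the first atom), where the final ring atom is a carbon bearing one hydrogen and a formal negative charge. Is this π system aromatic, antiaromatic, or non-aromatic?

Antiaromatic

The p orbitals form a continuous loop: each doubly-bonded ring atom is sp² with one p-orbital electron; the carbanion's lone pair occupies the p orbital. The ring is fully conjugated.
Counting π electrons: 5 × 2 = 10 from the double-bond units + 2 from the CH(-) atom = 12.
A 4n π count (12, n = 3) in a planar conjugated ring means antiaromatic.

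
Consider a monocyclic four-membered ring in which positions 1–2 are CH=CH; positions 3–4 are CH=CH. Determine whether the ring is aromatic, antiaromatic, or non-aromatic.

Every ring atom contributes a p orbital perpendicular to the ring (the double-bond atoms are sp², each contributing one p electron), so the π system is cyclic and fully conjugated.
Adding the contributions, 2 × 2 = 4 from the 2 double-bond units.
4 = 4(1); a planar, fully conjugated 4n system is antiaromatic.
This is cyclobutadiene.

Antiaromatic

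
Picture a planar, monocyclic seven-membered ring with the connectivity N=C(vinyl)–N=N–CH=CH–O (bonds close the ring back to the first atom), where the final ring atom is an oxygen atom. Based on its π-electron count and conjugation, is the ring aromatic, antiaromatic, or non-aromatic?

Antiaromatic

The p orbitals form a continuous loop: the double-bond atoms are sp², each contributing one p electron; each sp² =N– keeps its lone pair in-plane and puts one electron into the π system; the oxygen donates one lone pair from its p orbital. The ring is fully conjugated.
Adding the contributions, 3 × 2 = 6 from the double-bond units + 2 from the O atom = 8.
8 = 4(2); a planar, fully conjugated 4n system is antiaromatic.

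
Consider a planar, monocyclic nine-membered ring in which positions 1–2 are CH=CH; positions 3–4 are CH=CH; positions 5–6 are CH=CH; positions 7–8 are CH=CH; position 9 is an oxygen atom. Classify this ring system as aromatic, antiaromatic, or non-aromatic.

Aromatic

All ring atoms are sp² and supply a p orbital to the ring (every atom in a ring double bond is sp² and brings one electron to the p orbital; the oxygen donates one lone pair from its p orbital); the conjugation is uninterrupted.
Tallying contributions gives 4 × 2 = 8 from the double-bond units + 2 from the O atom = 10.
10 = 4(2) + 2, which satisfies Hückel's 4n+2 rule.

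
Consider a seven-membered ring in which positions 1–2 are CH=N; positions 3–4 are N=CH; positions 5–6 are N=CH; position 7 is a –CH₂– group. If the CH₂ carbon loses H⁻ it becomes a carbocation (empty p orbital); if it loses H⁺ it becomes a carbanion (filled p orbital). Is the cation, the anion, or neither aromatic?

Once that carbon is sp², every ring atom has a p orbital and both ions are fully conjugated.
Cation: 3 × 2 + 0 = 6 π electrons → 4(1)+2, aromatic.
Anion: 3 × 2 + 2 = 8 π electrons → 4(2), antiaromatic.

The cation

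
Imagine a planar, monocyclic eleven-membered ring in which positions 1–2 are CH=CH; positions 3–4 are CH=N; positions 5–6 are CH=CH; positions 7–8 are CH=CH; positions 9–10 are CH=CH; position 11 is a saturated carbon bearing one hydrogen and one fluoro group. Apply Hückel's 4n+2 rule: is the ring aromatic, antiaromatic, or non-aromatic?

Non-aromatic

Because that saturated carbon is sp³ and has no p orbital in the ring π system at the CH(fluoro) position, the π system cannot extend all the way around the ring.
Broken conjugation rules out both aromaticity and antiaromaticity.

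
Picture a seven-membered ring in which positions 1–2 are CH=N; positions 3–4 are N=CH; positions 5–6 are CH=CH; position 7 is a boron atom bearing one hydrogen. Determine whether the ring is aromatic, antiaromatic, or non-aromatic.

The p orbitals form a continuous loop: each doubly-bonded ring atom is sp² with one p-orbital electron; each sp² =N– keeps its lone pair in-plane and puts one electron into the π system; the boron has an empty p orbital. The ring is fully conjugated.
Tallying contributions gives 3 × 2 = 6 from the double-bond units + 0 from the BH atom = 6.
6 = 4(1) + 2, which satisfies Hückel's 4n+2 rule.

Aromatic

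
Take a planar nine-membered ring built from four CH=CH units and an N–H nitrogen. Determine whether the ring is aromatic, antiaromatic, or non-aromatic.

Every ring atom contributes a p orbital perpendicular to the ring (the double-bond atoms are sp², each contributing one p electron; the pyrrole-type nitrogen donates its lone pair from the p orbital), so the π system is cyclic and fully conjugated.
Adding the contributions, 4 × 2 = 8 from the double-bond units + 2 from the NH atom = 10.
With 10 π electrons (n = 2), the Hückel 4n+2 condition holds.

Aromatic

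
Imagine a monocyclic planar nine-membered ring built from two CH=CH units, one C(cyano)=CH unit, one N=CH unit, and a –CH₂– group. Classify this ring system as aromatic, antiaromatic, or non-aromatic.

Non-aromatic

At the CH2 position, the tetrahedral CH₂ carbon is sp³ and has no p orbital in the ring π system; the ring's p-orbital overlap is broken there.
Broken conjugation rules out both aromaticity and antiaromaticity.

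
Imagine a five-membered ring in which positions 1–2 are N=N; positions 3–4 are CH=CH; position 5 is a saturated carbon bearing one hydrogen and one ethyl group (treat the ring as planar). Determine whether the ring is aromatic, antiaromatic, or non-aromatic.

Because that saturated carbon is sp³ and has no p orbital in the ring π system at the CH(ethyl) position, the π system cannot extend all the way around the ring.
Broken conjugation rules out both aromaticity and antiaromaticity.

Non-aromatic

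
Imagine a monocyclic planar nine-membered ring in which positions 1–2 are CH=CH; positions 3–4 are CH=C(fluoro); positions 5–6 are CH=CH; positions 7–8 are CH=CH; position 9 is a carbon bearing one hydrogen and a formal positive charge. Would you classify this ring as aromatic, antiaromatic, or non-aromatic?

Antiaromatic

Check conjugation: every atom in a ring double bond is sp² and brings one electron to the p orbital; the carbocation has an empty p orbital — every position has a p orbital, so the cyclic π system is continuous.
Adding the contributions, 4 × 2 = 8 from the double-bond units + 0 from the CH(+) atom = 8.
8 is a 4n count (n = 2), so the planar conjugated ring is antiaromatic.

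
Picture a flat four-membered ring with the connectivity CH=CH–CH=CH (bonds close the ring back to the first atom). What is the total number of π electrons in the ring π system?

4

Check conjugation: each doubly-bonded ring atom is sp² with one p-orbital electron — every position has a p orbital, so the cyclic π system is continuous.
Adding the contributions, 2 × 2 = 4 from the 2 double-bond units.
(This ring is cyclobutadiene.)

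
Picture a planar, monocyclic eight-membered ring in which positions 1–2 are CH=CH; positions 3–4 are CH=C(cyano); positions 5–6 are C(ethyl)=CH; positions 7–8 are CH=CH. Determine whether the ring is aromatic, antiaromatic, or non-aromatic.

Antiaromatic

Check conjugation: each doubly-bonded ring atom is sp² with one p-orbital electron — every position has a p orbital, so the cyclic π system is continuous.
Tallying contributions gives 4 × 2 = 8 from the 4 double-bond units.
A 4n π count (8, n = 2) in a planar conjugated ring means antiaromatic.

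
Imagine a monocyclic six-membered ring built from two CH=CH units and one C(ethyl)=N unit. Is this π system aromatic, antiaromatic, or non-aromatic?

Aromatic

Every ring atom contributes a p orbital perpendicular to the ring (each doubly-bonded ring atom is sp² with one p-orbital electron; each =N– nitrogen is pyridine-type (lone pair in the sp² plane, one electron in the p orbital)), so the π system is cyclic and fully conjugated.
Adding the contributions, 3 × 2 = 6 from the 3 double-bond units.
6 = 4(1) + 2, which satisfies Hückel's 4n+2 rule.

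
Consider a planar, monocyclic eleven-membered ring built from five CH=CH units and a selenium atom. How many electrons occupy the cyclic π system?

12

Every ring atom contributes a p orbital perpendicular to the ring (each doubly-bonded ring atom is sp² with one p-orbital electron; the selenium donates one lone pair from its p orbital), so the π system is cyclic and fully conjugated.
π-electron count: 5 × 2 = 10 from the double-bond units + 2 from the Se atom = 12.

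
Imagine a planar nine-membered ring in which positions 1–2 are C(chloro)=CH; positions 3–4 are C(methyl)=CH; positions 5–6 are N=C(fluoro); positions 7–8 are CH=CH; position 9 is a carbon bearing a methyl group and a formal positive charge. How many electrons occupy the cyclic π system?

Check conjugation: the double-bond atoms are sp², each contributing one p electron; each sp² =N– keeps its lone pair in-plane and puts one electron into the π system; the carbocation has an empty p orbital — every position has a p orbital, so the cyclic π system is continuous.
Adding the contributions, 4 × 2 = 8 from the double-bond units + 0 from the C(methyl)(+) atom = 8.

8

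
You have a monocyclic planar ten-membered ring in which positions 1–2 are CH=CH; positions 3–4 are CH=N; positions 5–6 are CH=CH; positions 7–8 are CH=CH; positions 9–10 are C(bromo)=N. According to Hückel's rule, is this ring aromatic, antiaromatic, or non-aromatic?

Aromatic

Check conjugation: the double-bond atoms are sp², each contributing one p electron; each =N– nitrogen is pyridine-type (lone pair in the sp² plane, one electron in the p orbital) — every position has a p orbital, so the cyclic π system is continuous.
Tallying contributions gives 5 × 2 = 10 from the 5 double-bond units.
That gives a 4n+2 count (10, n = 2).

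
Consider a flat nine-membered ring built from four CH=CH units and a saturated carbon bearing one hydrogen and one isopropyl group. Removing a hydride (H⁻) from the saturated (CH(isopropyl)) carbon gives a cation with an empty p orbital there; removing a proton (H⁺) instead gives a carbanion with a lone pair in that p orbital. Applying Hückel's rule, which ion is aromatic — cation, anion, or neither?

Once that carbon is sp², every ring atom has a p orbital and both ions are fully conjugated.
Cation: 4 × 2 + 0 = 8 π electrons → 4(2), antiaromatic.
Anion: 4 × 2 + 2 = 10 π electrons → 4(2)+2, aromatic.

The anion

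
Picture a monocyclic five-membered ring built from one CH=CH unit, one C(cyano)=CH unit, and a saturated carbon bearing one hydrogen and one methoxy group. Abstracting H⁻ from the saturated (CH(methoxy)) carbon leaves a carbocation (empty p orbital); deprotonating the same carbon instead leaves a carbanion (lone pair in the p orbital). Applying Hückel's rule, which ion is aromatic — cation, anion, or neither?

The anion

Both ions have a continuous loop of p orbitals — each ring atom is sp².
Cation: 2 × 2 + 0 = 4 π electrons → 4(1), antiaromatic.
Anion: 2 × 2 + 2 = 6 π electrons → 4(1)+2, aromatic.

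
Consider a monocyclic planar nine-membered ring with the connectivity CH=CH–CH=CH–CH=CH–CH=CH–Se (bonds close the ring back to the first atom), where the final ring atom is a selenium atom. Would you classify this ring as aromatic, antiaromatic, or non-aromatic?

Aromatic

The p orbitals form a continuous loop: each doubly-bonded ring atom is sp² with one p-orbital electron; the selenium donates one lone pair from its p orbital. The ring is fully conjugated.
π-electron count: 4 × 2 = 8 from the double-bond units + 2 from the Se atom = 10.
Since 10 = 4·2 + 2, the ring meets the 4n+2 criterion.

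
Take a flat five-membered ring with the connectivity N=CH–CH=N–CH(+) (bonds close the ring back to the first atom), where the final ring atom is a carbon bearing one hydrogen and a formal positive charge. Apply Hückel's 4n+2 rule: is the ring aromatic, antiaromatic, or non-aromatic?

All ring atoms are sp² and supply a p orbital to the ring (the double-bond atoms are sp², each contributing one p electron; the doubly-bonded nitrogens are pyridine-type — their lone pairs lie in the ring plane, leaving one electron in the p orbital; the carbocation has an empty p orbital); the conjugation is uninterrupted.
Tallying contributions gives 2 × 2 = 4 from the double-bond units + 0 from the CH(+) atom = 4.
4 = 4(1); a planar, fully conjugated 4n system is antiaromatic.

Antiaromatic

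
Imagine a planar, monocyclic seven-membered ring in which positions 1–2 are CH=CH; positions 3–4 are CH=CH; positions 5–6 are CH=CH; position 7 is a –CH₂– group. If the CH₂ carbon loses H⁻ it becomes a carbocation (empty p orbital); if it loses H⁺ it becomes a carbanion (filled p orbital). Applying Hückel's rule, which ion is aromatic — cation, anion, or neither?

In either ion the ring is fully conjugated: every atom, including the new sp² carbon, supplies a p orbital.
Cation: 3 × 2 + 0 = 6 π electrons → 4(1)+2, aromatic.
Anion: 3 × 2 + 2 = 8 π electrons → 4(2), antiaromatic.

The cation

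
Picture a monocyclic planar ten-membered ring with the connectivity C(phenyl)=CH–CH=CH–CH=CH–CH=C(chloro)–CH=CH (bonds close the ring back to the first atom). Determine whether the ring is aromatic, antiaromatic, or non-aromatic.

Aromatic

Every ring atom contributes a p orbital perpendicular to the ring (the double-bond atoms are sp², each contributing one p electron), so the π system is cyclic and fully conjugated.
Counting π electrons: 5 × 2 = 10 from the 5 double-bond units.
Since 10 = 4·2 + 2, the ring meets the 4n+2 criterion.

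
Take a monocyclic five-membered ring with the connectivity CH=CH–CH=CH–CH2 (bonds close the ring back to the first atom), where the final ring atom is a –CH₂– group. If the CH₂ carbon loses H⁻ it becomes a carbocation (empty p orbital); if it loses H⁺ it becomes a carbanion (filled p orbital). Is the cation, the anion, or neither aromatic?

In either ion the ring is fully conjugated: every atom, including the new sp² carbon, supplies a p orbital.
Cation: 2 × 2 + 0 = 4 π electrons → 4(1), antiaromatic.
Anion: 2 × 2 + 2 = 6 π electrons → 4(1)+2, aromatic.

The anion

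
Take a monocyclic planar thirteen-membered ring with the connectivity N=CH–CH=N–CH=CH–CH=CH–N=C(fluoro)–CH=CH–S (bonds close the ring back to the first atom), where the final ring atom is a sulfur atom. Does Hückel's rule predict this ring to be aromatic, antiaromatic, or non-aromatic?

Aromatic

Every ring atom contributes a p orbital perpendicular to the ring (the double-bond atoms are sp², each contributing one p electron; the doubly-bonded nitrogens are pyridine-type — their lone pairs lie in the ring plane, leaving one electron in the p orbital; the sulfur donates one lone pair from its p orbital), so the π system is cyclic and fully conjugated.
Tallying contributions gives 6 × 2 = 12 from the double-bond units + 2 from the S atom = 14.
14 = 4(3) + 2, which satisfies Hückel's 4n+2 rule.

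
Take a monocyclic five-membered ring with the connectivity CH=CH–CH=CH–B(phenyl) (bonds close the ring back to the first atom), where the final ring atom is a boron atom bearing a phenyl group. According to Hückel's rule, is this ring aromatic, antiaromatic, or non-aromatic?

The p orbitals form a continuous loop: the double-bond atoms are sp², each contributing one p electron; the boron has an empty p orbital. The ring is fully conjugated.
Adding the contributions, 2 × 2 = 4 from the double-bond units + 0 from the B(phenyl) atom = 4.
4 is a 4n count (n = 1), so the planar conjugated ring is antiaromatic.

Antiaromatic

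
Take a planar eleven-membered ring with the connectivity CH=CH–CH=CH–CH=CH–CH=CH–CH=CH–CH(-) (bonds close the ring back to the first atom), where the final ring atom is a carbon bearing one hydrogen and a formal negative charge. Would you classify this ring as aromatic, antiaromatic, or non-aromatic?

Check conjugation: every atom in a ring double bond is sp² and brings one electron to the p orbital; the carbanion's lone pair occupies the p orbital — every position has a p orbital, so the cyclic π system is continuous.
Tallying contributions gives 5 × 2 = 10 from the double-bond units + 2 from the CH(-) atom = 12.
A 4n π count (12, n = 3) in a planar conjugated ring means antiaromatic.

Antiaromatic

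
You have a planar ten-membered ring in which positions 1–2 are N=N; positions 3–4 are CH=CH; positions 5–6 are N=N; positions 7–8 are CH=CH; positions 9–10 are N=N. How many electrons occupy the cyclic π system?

10

The p orbitals form a continuous loop: every atom in a ring double bond is sp² and brings one electron to the p orbital; the doubly-bonded nitrogens are pyridine-type — their lone pairs lie in the ring plane, leaving one electron in the p orbital. The ring is fully conjugated.
Adding the contributions, 5 × 2 = 10 from the 5 double-bond units.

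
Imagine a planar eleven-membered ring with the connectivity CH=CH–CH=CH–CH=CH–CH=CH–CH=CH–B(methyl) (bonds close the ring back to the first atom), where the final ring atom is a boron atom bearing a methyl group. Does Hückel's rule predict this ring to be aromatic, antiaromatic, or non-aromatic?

Every ring atom contributes a p orbital perpendicular to the ring (each doubly-bonded ring atom is sp² with one p-orbital electron; the boron has an empty p orbital), so the π system is cyclic and fully conjugated.
Counting π electrons: 5 × 2 = 10 from the double-bond units + 0 from the B(methyl) atom = 10.
Since 10 = 4·2 + 2, the ring meets the 4n+2 criterion.

Aromatic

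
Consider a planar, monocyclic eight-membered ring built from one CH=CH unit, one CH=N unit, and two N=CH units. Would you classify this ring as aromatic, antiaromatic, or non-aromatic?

Antiaromatic

Check conjugation: the double-bond atoms are sp², each contributing one p electron; each sp² =N– keeps its lone pair in-plane and puts one electron into the π system — every position has a p orbital, so the cyclic π system is continuous.
Counting π electrons: 4 × 2 = 8 from the 4 double-bond units.
8 is a 4n count (n = 2), so the planar conjugated ring is antiaromatic.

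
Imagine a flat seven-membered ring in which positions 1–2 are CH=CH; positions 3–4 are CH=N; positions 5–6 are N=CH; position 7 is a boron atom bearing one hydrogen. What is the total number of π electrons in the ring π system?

The p orbitals form a continuous loop: each doubly-bonded ring atom is sp² with one p-orbital electron; the doubly-bonded nitrogens are pyridine-type — their lone pairs lie in the ring plane, leaving one electron in the p orbital; the boron has an empty p orbital. The ring is fully conjugated.
Counting π electrons: 3 × 2 = 6 from the double-bond units + 0 from the BH atom = 6.

6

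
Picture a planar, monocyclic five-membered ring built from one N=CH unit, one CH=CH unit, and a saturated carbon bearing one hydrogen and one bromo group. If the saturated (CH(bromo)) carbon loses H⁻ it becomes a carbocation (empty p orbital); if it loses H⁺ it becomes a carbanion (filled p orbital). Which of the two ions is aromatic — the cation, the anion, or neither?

The anion

Once that carbon is sp², every ring atom has a p orbital and both ions are fully conjugated.
Cation: 2 × 2 + 0 = 4 π electrons → 4(1), antiaromatic.
Anion: 2 × 2 + 2 = 6 π electrons → 4(1)+2, aromatic.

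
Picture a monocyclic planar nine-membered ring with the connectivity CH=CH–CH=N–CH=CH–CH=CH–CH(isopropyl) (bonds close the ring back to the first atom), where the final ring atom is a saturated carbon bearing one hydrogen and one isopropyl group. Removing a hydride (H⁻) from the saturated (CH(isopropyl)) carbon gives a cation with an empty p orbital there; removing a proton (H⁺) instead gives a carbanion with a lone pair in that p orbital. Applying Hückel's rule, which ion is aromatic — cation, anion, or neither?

The anion

Once that carbon is sp², every ring atom has a p orbital and both ions are fully conjugated.
Cation: 4 × 2 + 0 = 8 π electrons → 4(2), antiaromatic.
Anion: 4 × 2 + 2 = 10 π electrons → 4(2)+2, aromatic.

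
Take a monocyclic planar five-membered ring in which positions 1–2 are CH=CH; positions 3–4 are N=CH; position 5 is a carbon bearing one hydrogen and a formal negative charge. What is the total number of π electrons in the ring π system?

6

The p orbitals form a continuous loop: the double-bond atoms are sp², each contributing one p electron; each =N– nitrogen is pyridine-type (lone pair in the sp² plane, one electron in the p orbital); the carbanion's lone pair occupies the p orbital. The ring is fully conjugated.
Counting π electrons: 2 × 2 = 4 from the double-bond units + 2 from the CH(-) atom = 6.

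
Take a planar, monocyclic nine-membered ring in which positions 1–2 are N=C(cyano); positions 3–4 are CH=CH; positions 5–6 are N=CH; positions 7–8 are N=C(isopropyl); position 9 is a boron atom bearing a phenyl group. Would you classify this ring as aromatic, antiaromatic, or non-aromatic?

All ring atoms are sp² and supply a p orbital to the ring (every atom in a ring double bond is sp² and brings one electron to the p orbital; each =N– nitrogen is pyridine-type (lone pair in the sp² plane, one electron in the p orbital); the boron has an empty p orbital); the conjugation is uninterrupted.
π-electron count: 4 × 2 = 8 from the double-bond units + 0 from the B(phenyl) atom = 8.
With 8 = 4·2 π electrons, Hückel's rule classifies the planar ring as antiaromatic.

Antiaromatic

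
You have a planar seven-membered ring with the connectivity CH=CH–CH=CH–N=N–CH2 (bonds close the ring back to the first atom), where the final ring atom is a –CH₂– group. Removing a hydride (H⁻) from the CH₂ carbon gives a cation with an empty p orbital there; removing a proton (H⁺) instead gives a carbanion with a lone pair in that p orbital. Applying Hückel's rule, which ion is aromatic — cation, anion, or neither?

In either ion the ring is fully conjugated: every atom, including the new sp² carbon, supplies a p orbital.
Cation: 3 × 2 + 0 = 6 π electrons → 4(1)+2, aromatic.
Anion: 3 × 2 + 2 = 8 π electrons → 4(2), antiaromatic.

The cation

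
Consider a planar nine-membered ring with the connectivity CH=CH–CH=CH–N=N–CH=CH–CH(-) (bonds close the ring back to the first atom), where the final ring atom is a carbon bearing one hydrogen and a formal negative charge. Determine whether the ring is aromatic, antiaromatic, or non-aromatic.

Check conjugation: each doubly-bonded ring atom is sp² with one p-orbital electron; each sp² =N– keeps its lone pair in-plane and puts one electron into the π system; the carbanion's lone pair occupies the p orbital — every position has a p orbital, so the cyclic π system is continuous.
Counting π electrons: 4 × 2 = 8 from the double-bond units + 2 from the CH(-) atom = 10.
Since 10 = 4·2 + 2, the ring meets the 4n+2 criterion.

Aromatic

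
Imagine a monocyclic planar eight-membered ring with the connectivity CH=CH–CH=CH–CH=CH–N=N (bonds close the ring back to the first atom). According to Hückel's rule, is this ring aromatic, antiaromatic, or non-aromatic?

Antiaromatic

Check conjugation: each doubly-bonded ring atom is sp² with one p-orbital electron; each =N– nitrogen is pyridine-type (lone pair in the sp² plane, one electron in the p orbital) — every position has a p orbital, so the cyclic π system is continuous.
π-electron count: 4 × 2 = 8 from the 4 double-bond units.
8 = 4(2); a planar, fully conjugated 4n system is antiaromatic.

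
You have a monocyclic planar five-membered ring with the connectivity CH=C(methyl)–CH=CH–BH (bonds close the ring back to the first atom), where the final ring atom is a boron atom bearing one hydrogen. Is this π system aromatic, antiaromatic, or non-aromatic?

Check conjugation: the double-bond atoms are sp², each contributing one p electron; the boron has an empty p orbital — every position has a p orbital, so the cyclic π system is continuous.
π-electron count: 2 × 2 = 4 from the double-bond units + 0 from the BH atom = 4.
4 is a 4n count (n = 1), so the planar conjugated ring is antiaromatic.

Antiaromatic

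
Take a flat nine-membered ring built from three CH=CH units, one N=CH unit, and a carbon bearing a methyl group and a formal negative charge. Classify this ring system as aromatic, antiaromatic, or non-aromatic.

Aromatic

All ring atoms are sp² and supply a p orbital to the ring (each doubly-bonded ring atom is sp² with one p-orbital electron; each =N– nitrogen is pyridine-type (lone pair in the sp² plane, one electron in the p orbital); the carbanion's lone pair occupies the p orbital); the conjugation is uninterrupted.
Counting π electrons: 4 × 2 = 8 from the double-bond units + 2 from the C(methyl)(-) atom = 10.
Since 10 = 4·2 + 2, the ring meets the 4n+2 criterion.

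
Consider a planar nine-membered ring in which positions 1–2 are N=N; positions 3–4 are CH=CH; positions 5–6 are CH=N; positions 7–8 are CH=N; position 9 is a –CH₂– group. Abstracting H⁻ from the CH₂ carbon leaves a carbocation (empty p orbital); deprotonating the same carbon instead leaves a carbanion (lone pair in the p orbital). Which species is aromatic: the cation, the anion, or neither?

The anion

In either ion the ring is fully conjugated: every atom, including the new sp² carbon, supplies a p orbital.
Cation: 4 × 2 + 0 = 8 π electrons → 4(2), antiaromatic.
Anion: 4 × 2 + 2 = 10 π electrons → 4(2)+2, aromatic.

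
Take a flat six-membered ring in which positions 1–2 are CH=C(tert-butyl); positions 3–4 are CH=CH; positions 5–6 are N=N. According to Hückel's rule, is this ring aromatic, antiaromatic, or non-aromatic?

The p orbitals form a continuous loop: every atom in a ring double bond is sp² and brings one electron to the p orbital; each sp² =N– keeps its lone pair in-plane and puts one electron into the π system. The ring is fully conjugated.
π-electron count: 3 × 2 = 6 from the 3 double-bond units.
With 6 π electrons (n = 1), the Hückel 4n+2 condition holds.

Aromatic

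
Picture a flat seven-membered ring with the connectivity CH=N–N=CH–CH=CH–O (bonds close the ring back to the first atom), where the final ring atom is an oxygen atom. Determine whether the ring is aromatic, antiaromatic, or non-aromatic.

Antiaromatic

Every ring atom contributes a p orbital perpendicular to the ring (every atom in a ring double bond is sp² and brings one electron to the p orbital; each sp² =N– keeps its lone pair in-plane and puts one electron into the π system; the oxygen donates one lone pair from its p orbital), so the π system is cyclic and fully conjugated.
Counting π electrons: 3 × 2 = 6 from the double-bond units + 2 from the O atom = 8.
A 4n π count (8, n = 2) in a planar conjugated ring means antiaromatic.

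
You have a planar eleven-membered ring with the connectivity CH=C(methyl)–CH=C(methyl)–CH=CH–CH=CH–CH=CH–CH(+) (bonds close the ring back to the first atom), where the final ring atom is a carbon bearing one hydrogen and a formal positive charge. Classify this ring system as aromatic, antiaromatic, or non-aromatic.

Aromatic

Check conjugation: each doubly-bonded ring atom is sp² with one p-orbital electron; the carbocation has an empty p orbital — every position has a p orbital, so the cyclic π system is continuous.
Counting π electrons: 5 × 2 = 10 from the double-bond units + 0 from the CH(+) atom = 10.
With 10 π electrons (n = 2), the Hückel 4n+2 condition holds.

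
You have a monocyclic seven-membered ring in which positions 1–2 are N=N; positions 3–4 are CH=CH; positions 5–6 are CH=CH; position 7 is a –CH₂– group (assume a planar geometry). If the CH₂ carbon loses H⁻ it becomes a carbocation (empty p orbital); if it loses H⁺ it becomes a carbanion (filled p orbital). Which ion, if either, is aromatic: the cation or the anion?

The cation

In either ion the ring is fully conjugated: every atom, including the new sp² carbon, supplies a p orbital.
Cation: 3 × 2 + 0 = 6 π electrons → 4(1)+2, aromatic.
Anion: 3 × 2 + 2 = 8 π electrons → 4(2), antiaromatic.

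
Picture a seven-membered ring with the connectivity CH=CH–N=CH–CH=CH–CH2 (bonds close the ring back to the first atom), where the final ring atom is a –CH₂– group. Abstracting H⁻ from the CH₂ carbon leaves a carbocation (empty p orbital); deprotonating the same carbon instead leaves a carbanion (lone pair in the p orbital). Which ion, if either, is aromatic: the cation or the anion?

Once that carbon is sp², every ring atom has a p orbital and both ions are fully conjugated.
Cation: 3 × 2 + 0 = 6 π electrons → 4(1)+2, aromatic.
Anion: 3 × 2 + 2 = 8 π electrons → 4(2), antiaromatic.

The cation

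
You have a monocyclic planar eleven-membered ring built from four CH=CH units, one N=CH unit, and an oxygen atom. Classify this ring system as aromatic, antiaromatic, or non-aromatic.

All ring atoms are sp² and supply a p orbital to the ring (the double-bond atoms are sp², each contributing one p electron; each sp² =N– keeps its lone pair in-plane and puts one electron into the π system; the oxygen donates one lone pair from its p orbital); the conjugation is uninterrupted.
Counting π electrons: 5 × 2 = 10 from the double-bond units + 2 from the O atom = 12.
A 4n π count (12, n = 3) in a planar conjugated ring means antiaromatic.

Antiaromatic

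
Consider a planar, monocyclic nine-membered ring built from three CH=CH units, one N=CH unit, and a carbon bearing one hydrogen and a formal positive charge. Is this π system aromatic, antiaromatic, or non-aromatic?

Antiaromatic

The p orbitals form a continuous loop: each doubly-bonded ring atom is sp² with one p-orbital electron; each =N– nitrogen is pyridine-type (lone pair in the sp² plane, one electron in the p orbital); the carbocation has an empty p orbital. The ring is fully conjugated.
Counting π electrons: 4 × 2 = 8 from the double-bond units + 0 from the CH(+) atom = 8.
8 = 4(2); a planar, fully conjugated 4n system is antiaromatic.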